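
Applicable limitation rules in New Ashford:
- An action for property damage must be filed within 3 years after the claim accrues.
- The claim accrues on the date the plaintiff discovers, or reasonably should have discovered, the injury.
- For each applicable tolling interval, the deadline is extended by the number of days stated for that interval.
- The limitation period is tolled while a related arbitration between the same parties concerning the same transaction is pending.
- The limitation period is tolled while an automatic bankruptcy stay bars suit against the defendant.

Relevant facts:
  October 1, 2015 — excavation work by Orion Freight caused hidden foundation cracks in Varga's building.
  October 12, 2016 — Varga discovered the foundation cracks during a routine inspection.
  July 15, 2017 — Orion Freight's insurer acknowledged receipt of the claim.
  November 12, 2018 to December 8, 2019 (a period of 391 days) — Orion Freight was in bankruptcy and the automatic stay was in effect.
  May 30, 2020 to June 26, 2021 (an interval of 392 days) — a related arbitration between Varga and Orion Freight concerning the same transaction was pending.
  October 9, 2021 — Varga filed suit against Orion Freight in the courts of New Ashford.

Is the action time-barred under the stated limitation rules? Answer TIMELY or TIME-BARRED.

The claim did not accrue until Varga discovered the injury on October 12, 2016; the October 1, 2015 act date does not start the clock under the stated rule.
3 years from October 12, 2016 is October 12, 2019.
The automatic bankruptcy stay from November 12, 2018 to December 8, 2019 tolled the period for 391 days, extending the deadline to November 6, 2020.
The pending related arbitration from May 30, 2020 to June 26, 2021 tolled the period for 392 days, extending the deadline to December 3, 2021.
None of the other events listed affects the running of the period under the stated rules.
Varga filed on October 9, 2021, before the December 3, 2021 deadline, so the action is timely.

TIMELY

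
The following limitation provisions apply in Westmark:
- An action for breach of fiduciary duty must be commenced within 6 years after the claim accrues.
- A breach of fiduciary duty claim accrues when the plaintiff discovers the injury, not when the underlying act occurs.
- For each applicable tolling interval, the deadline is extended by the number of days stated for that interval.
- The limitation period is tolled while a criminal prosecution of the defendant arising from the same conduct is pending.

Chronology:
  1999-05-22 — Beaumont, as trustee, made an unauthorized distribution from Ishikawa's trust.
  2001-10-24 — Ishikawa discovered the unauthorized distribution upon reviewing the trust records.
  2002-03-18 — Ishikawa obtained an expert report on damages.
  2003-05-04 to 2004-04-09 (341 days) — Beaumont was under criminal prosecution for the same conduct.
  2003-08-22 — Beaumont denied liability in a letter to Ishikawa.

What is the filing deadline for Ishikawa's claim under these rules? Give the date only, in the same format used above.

Under the discovery rule, the claim accrued on 2001-10-24, when Ishikawa discovered the injury — not on the 1999-05-22 date of the underlying act.
The untolled deadline — 6 years after 2001-10-24 — is 2007-10-24.
Because the pending criminal prosecution ran from 2003-05-04 to 2004-04-09, the deadline is extended by 341 days to 2008-09-29.
None of the other events listed affects the running of the period under the stated rules.

2008-09-29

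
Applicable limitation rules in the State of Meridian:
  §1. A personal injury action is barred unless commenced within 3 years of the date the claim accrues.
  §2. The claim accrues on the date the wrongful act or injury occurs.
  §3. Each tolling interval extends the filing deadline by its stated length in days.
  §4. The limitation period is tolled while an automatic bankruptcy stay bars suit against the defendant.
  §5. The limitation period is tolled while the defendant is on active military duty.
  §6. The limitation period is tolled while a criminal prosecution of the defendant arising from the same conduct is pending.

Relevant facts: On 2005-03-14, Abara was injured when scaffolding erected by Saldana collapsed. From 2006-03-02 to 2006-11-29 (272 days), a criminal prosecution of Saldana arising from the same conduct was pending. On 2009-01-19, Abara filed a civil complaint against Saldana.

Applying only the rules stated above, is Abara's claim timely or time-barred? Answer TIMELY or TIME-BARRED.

The claim accrued on 2005-03-14, when the wrongful act occurred.
The untolled deadline — 3 years after 2005-03-14 — is 2008-03-14.
Because the pending criminal prosecution ran from 2006-03-02 to 2006-11-29, the deadline is extended by 272 days to 2008-12-11.
The 2009-01-19 filing falls after the 2008-12-11 deadline; the claim is time-barred.

TIME-BARRED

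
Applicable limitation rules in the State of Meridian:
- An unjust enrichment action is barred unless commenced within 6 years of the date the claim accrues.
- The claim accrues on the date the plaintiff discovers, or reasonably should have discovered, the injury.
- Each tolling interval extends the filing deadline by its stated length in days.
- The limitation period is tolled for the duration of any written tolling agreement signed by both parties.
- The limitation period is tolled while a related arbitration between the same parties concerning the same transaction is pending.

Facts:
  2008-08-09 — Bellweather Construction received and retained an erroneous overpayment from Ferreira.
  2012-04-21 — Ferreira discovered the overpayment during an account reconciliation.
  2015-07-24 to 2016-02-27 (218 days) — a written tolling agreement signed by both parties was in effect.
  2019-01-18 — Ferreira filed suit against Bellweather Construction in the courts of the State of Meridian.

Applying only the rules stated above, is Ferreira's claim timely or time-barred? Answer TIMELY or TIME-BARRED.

TIME-BARRED

Accrual is tied to discovery, so the period began on 2012-04-21 rather than on 2008-08-09 when the act occurred.
The untolled deadline — 6 years after 2012-04-21 — is 2018-04-21.
The written tolling agreement from 2015-07-24 to 2016-02-27 tolled the period for 218 days, extending the deadline to 2018-11-25.
Ferreira filed on 2019-01-18, after the 2018-11-25 deadline, so the action is time-barred.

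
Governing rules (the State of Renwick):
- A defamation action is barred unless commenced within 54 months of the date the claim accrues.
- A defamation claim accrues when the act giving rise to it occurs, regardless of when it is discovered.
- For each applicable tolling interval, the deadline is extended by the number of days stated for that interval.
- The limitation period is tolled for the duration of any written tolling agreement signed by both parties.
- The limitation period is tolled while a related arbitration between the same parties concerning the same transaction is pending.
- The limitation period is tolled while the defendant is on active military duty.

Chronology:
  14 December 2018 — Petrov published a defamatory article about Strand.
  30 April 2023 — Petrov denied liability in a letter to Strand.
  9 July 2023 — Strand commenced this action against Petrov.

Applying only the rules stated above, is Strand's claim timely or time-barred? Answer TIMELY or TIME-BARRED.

The claim accrued on 14 December 2018, when the wrongful act occurred.
The untolled deadline — 54 months after 14 December 2018 — is 14 June 2023.
None of the other events listed affects the running of the period under the stated rules.
The 9 July 2023 filing falls after the 14 June 2023 deadline; the claim is time-barred.

TIME-BARRED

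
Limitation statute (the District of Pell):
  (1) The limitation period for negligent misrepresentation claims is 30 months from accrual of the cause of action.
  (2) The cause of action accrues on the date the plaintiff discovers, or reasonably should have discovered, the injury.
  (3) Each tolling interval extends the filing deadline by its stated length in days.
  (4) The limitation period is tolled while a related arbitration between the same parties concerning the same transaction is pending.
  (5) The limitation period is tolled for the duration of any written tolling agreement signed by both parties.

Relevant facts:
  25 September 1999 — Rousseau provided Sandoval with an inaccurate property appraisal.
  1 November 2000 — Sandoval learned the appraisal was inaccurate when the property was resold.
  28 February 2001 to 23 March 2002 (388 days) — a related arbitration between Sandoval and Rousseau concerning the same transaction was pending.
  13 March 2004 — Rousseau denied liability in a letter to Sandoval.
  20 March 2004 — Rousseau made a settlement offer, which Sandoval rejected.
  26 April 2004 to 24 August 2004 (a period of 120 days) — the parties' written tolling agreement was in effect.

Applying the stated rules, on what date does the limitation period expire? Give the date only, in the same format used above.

Accrual is tied to discovery, so the period began on 1 November 2000 rather than on 25 September 1999 when the act occurred.
30 months from 1 November 2000 is 1 May 2003.
Because the pending related arbitration ran from 28 February 2001 to 23 March 2002, the deadline is extended by 388 days to 23 May 2004.
Because the written tolling agreement ran from 26 April 2004 to 24 August 2004, the deadline is extended by 120 days to 20 September 2004.
The other events in the timeline have no effect on the limitation period under the stated rules.

20 September 2004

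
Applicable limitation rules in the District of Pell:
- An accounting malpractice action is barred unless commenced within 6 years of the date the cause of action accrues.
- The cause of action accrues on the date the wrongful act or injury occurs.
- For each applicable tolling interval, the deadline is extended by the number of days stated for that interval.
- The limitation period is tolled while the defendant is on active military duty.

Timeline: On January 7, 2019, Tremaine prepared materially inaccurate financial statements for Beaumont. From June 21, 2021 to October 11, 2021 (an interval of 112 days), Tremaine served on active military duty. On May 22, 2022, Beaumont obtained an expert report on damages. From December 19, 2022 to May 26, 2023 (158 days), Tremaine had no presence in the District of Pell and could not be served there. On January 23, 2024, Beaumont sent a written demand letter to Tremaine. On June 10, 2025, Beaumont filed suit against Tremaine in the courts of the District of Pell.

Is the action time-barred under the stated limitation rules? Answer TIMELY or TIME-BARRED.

The cause of action accrued on January 7, 2019, the date of the act.
The untolled deadline — 6 years after January 7, 2019 — is January 7, 2025.
The defendant's active military service from June 21, 2021 to October 11, 2021 tolled the period for 112 days, extending the deadline to April 29, 2025.
No stated provision tolls the period for the defendant's absence, so the interval from December 19, 2022 to May 26, 2023 has no effect on the deadline.
None of the other events listed affects the running of the period under the stated rules.
Beaumont filed on June 10, 2025, after the April 29, 2025 deadline, so the action is time-barred.

TIME-BARRED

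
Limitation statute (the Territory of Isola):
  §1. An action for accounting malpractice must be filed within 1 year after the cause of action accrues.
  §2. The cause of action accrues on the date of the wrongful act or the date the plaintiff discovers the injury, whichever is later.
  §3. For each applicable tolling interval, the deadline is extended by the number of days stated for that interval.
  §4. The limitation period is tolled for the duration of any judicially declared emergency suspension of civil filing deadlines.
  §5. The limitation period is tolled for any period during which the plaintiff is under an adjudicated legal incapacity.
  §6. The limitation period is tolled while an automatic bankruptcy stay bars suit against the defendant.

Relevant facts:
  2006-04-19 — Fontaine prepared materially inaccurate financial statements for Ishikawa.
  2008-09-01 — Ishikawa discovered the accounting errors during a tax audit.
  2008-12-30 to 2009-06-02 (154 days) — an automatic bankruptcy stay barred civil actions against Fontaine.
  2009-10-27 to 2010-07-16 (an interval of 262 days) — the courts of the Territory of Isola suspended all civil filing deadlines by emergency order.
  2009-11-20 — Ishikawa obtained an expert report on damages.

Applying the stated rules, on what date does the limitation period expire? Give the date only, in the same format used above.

Because discovery on 2008-09-01 post-dates the 2006-04-19 act, accrual under the later-of rule falls on 2008-09-01.
The untolled deadline — 1 year after 2008-09-01 — is 2009-09-01.
Because the automatic bankruptcy stay ran from 2008-12-30 to 2009-06-02, the deadline is extended by 154 days to 2010-02-02.
The emergency suspension of filing deadlines from 2009-10-27 to 2010-07-16 tolled the period for 262 days, extending the deadline to 2010-10-22.
Nothing else in the chronology tolls or restarts the period.

2010-10-22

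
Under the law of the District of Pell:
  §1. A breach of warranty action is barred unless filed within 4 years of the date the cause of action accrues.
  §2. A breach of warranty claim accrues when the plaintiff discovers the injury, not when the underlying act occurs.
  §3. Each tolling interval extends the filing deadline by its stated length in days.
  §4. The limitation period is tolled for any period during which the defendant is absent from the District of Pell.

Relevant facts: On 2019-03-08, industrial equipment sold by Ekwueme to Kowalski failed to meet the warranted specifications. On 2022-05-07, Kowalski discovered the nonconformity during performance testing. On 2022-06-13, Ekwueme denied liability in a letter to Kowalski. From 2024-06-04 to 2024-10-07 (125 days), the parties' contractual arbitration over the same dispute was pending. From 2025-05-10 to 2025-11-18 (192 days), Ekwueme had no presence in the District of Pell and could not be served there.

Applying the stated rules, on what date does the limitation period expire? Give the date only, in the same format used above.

2026-11-15

Under the discovery rule, the claim accrued on 2022-05-07, when Kowalski discovered the injury — not on the 2019-03-08 date of the underlying act.
Adding the 4 years base period to 2022-05-07 gives a deadline of 2026-05-07, before any tolling.
The period was tolled for 192 days by the defendant's absence from the jurisdiction (2025-05-10 to 2025-11-18), pushing the deadline to 2026-11-15.
No stated provision tolls the period for a pending arbitration, so the interval from 2024-06-04 to 2024-10-07 has no effect on the deadline.
None of the other events listed affects the running of the period under the stated rules.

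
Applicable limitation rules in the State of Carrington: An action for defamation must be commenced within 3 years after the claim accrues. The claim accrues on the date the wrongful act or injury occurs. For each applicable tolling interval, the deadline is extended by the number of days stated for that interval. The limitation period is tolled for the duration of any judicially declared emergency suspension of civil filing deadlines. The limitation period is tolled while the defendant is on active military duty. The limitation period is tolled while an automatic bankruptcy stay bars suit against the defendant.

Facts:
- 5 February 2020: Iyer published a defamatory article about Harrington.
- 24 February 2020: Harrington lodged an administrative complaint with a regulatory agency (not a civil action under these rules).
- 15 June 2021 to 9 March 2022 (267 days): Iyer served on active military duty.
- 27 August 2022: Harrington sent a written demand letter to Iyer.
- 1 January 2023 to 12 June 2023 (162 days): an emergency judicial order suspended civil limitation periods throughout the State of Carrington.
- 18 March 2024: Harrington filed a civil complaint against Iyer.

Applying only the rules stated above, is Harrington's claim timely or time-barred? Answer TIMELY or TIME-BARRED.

The claim accrued on 5 February 2020, the date of the act.
3 years from 5 February 2020 is 5 February 2023.
The defendant's active military service from 15 June 2021 to 9 March 2022 tolled the period for 267 days, extending the deadline to 30 October 2023.
The period was tolled for 162 days by the emergency suspension of filing deadlines (1 January 2023 to 12 June 2023), pushing the deadline to 9 April 2024.
The other events in the timeline have no effect on the limitation period under the stated rules.
Harrington filed on 18 March 2024, before the 9 April 2024 deadline, so the action is timely.

TIMELY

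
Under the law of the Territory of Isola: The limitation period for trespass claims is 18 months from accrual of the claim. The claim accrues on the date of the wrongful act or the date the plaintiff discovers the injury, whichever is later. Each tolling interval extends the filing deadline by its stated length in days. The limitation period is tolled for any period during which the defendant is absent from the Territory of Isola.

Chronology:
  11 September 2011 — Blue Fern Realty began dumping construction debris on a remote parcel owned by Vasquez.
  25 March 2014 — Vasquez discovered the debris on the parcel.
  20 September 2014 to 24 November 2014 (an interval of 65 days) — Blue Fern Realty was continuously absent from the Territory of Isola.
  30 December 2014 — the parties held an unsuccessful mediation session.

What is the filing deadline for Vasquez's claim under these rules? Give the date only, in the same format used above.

Taking the later of the act (11 September 2011) and discovery (25 March 2014), the claim accrued on 25 March 2014.
Adding the 18 months base period to 25 March 2014 gives a deadline of 25 September 2015, before any tolling.
The period was tolled for 65 days by the defendant's absence from the jurisdiction (20 September 2014 to 24 November 2014), pushing the deadline to 29 November 2015.
None of the other events listed affects the running of the period under the stated rules.

29 November 2015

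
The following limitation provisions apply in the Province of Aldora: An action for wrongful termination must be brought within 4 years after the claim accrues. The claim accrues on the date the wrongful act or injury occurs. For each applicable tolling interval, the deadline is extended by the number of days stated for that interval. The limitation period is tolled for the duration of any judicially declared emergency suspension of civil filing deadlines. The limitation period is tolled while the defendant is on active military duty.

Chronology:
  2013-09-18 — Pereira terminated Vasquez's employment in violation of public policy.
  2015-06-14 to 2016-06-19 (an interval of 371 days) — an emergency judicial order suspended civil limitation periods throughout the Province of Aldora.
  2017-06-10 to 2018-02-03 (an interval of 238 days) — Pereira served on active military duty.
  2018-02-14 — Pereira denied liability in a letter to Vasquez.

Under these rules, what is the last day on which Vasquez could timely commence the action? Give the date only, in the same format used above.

The claim accrued on 2013-09-18, when the wrongful act occurred.
Adding the 4 years base period to 2013-09-18 gives a deadline of 2017-09-18, before any tolling.
The emergency suspension of filing deadlines from 2015-06-14 to 2016-06-19 tolled the period for 371 days, extending the deadline to 2018-09-24.
The period was tolled for 238 days by the defendant's active military service (2017-06-10 to 2018-02-03), pushing the deadline to 2019-05-20.
Nothing else in the chronology tolls or restarts the period.

2019-05-20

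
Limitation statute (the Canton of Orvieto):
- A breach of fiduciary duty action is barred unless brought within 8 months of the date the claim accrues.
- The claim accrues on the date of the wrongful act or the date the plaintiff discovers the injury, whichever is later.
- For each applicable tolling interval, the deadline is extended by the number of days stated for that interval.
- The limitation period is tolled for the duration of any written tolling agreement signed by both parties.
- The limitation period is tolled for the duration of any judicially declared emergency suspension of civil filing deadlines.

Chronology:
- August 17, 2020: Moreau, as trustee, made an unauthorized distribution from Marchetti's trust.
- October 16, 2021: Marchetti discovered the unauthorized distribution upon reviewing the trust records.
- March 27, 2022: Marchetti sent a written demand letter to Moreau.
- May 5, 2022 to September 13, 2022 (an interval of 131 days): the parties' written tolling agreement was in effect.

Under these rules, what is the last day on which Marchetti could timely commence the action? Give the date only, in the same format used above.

October 25, 2022

Because discovery on October 16, 2021 post-dates the August 17, 2020 act, accrual under the later-of rule falls on October 16, 2021.
8 months from October 16, 2021 is June 16, 2022.
The period was tolled for 131 days by the written tolling agreement (May 5, 2022 to September 13, 2022), pushing the deadline to October 25, 2022.
The other events in the timeline have no effect on the limitation period under the stated rules.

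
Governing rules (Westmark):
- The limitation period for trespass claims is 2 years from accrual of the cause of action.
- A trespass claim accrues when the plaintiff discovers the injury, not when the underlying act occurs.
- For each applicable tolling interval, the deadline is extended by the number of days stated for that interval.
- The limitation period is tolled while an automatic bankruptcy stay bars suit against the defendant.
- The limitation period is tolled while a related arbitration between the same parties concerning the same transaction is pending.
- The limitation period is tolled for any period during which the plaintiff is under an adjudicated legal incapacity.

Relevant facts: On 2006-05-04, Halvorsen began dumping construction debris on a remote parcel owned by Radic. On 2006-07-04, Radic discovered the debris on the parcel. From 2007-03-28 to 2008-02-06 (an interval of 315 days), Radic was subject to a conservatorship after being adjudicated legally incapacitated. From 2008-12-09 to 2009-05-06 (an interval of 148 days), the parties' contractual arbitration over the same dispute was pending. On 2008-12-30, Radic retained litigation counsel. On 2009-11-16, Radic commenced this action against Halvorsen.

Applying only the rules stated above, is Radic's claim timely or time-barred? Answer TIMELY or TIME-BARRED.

TIME-BARRED

Under the discovery rule, the claim accrued on 2006-07-04, when Radic discovered the injury — not on the 2006-05-04 date of the underlying act.
The untolled deadline — 2 years after 2006-07-04 — is 2008-07-04.
The plaintiff's legal incapacity from 2007-03-28 to 2008-02-06 tolled the period for 315 days, extending the deadline to 2009-05-15.
The pending related arbitration from 2008-12-09 to 2009-05-06 tolled the period for 148 days, extending the deadline to 2009-10-10.
The other events in the timeline have no effect on the limitation period under the stated rules.
The 2009-11-16 filing falls after the 2009-10-10 deadline; the claim is time-barred.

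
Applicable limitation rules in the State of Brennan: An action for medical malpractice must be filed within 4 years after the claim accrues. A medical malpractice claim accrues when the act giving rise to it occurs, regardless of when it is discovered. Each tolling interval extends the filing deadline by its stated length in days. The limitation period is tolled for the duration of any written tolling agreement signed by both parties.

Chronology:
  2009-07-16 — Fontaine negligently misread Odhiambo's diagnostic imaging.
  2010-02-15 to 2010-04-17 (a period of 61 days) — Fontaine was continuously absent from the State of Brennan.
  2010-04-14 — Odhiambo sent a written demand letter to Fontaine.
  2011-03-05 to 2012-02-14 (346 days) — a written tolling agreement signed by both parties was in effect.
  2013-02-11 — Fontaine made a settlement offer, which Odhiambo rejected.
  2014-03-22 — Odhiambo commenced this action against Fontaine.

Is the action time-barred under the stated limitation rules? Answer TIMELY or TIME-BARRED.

The limitation period began to run on 2009-07-16.
4 years from 2009-07-16 is 2013-07-16.
The period was tolled for 346 days by the written tolling agreement (2011-03-05 to 2012-02-14), pushing the deadline to 2014-06-27.
Although the defendant's absence ran from 2010-02-15 to 2010-04-17, the stated rules do not make that a tolling event, so it is disregarded.
None of the other events listed affects the running of the period under the stated rules.
The 2014-03-22 filing precedes the 2014-06-27 deadline; the claim is timely.

TIMELY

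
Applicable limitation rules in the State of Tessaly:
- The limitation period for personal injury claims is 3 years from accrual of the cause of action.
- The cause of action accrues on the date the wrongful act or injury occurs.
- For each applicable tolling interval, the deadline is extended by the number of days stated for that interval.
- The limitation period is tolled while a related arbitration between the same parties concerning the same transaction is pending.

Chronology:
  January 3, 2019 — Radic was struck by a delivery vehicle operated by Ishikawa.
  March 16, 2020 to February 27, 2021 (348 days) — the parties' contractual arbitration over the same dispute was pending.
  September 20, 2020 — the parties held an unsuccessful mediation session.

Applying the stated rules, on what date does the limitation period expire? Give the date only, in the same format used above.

December 17, 2022

The claim accrued on January 3, 2019, when the wrongful act occurred.
The untolled deadline — 3 years after January 3, 2019 — is January 3, 2022.
The period was tolled for 348 days by the pending related arbitration (March 16, 2020 to February 27, 2021), pushing the deadline to December 17, 2022.
Nothing else in the chronology tolls or restarts the period.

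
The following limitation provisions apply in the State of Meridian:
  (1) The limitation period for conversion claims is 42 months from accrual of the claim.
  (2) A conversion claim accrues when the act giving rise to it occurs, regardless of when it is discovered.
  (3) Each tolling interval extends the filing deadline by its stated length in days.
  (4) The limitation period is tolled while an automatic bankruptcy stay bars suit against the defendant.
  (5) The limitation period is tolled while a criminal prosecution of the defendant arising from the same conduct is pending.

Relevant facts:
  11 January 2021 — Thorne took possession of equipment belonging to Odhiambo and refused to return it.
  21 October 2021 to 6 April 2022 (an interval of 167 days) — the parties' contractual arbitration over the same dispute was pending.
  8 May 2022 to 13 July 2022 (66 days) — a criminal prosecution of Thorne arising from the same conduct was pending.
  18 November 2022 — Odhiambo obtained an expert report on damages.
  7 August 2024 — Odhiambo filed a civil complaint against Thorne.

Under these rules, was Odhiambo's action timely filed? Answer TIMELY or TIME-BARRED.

The limitation period began to run on 11 January 2021.
Adding the 42 months base period to 11 January 2021 gives a deadline of 11 July 2024, before any tolling.
Because the pending criminal prosecution ran from 8 May 2022 to 13 July 2022, the deadline is extended by 66 days to 15 September 2024.
Although a pending arbitration ran from 21 October 2021 to 6 April 2022, the stated rules do not make that a tolling event, so it is disregarded.
None of the other events listed affects the running of the period under the stated rules.
Filing on 7 August 2024 beat the 15 September 2024 deadline — the action is timely.

TIMELY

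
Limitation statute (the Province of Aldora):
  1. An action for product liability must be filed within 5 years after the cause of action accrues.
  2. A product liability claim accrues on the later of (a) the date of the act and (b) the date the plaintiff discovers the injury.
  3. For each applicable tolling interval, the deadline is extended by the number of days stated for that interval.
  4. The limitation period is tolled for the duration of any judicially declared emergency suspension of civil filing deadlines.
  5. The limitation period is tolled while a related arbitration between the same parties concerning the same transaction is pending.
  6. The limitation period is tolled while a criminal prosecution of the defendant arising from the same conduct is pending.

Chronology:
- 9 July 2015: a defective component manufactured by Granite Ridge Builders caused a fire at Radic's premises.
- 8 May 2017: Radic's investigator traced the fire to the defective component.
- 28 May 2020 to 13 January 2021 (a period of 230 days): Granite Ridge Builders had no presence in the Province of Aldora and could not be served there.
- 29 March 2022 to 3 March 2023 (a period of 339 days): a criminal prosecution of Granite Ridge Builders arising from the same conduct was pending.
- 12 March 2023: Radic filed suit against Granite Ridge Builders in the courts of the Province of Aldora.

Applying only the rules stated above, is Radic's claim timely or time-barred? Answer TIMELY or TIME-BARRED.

Taking the later of the act (9 July 2015) and discovery (8 May 2017), the claim accrued on 8 May 2017.
Adding the 5 years base period to 8 May 2017 gives a deadline of 8 May 2022, before any tolling.
Because the pending criminal prosecution ran from 29 March 2022 to 3 March 2023, the deadline is extended by 339 days to 12 April 2023.
Although the defendant's absence ran from 28 May 2020 to 13 January 2021, the stated rules do not make that a tolling event, so it is disregarded.
Radic filed on 12 March 2023, before the 12 April 2023 deadline, so the action is timely.

TIMELY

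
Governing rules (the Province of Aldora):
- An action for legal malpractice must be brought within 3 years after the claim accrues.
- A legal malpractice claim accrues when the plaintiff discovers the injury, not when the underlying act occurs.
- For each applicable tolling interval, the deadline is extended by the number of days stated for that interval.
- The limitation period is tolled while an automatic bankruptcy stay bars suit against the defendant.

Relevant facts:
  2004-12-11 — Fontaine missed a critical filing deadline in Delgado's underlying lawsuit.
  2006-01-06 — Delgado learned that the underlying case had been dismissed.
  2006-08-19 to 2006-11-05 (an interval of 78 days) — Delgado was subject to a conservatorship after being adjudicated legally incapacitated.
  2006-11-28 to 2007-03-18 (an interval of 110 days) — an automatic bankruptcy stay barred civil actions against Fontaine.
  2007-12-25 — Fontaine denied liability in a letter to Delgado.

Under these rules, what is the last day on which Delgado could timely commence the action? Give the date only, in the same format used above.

The claim did not accrue until Delgado discovered the injury on 2006-01-06; the 2004-12-11 act date does not start the clock under the stated rule.
3 years from 2006-01-06 is 2009-01-06.
Because the automatic bankruptcy stay ran from 2006-11-28 to 2007-03-18, the deadline is extended by 110 days to 2009-04-26.
The plaintiff's legal incapacity from 2006-08-19 to 2006-11-05 does not toll the period, because no stated rule makes the plaintiff's incapacity a tolling event.
The other events in the timeline have no effect on the limitation period under the stated rules.

2009-04-26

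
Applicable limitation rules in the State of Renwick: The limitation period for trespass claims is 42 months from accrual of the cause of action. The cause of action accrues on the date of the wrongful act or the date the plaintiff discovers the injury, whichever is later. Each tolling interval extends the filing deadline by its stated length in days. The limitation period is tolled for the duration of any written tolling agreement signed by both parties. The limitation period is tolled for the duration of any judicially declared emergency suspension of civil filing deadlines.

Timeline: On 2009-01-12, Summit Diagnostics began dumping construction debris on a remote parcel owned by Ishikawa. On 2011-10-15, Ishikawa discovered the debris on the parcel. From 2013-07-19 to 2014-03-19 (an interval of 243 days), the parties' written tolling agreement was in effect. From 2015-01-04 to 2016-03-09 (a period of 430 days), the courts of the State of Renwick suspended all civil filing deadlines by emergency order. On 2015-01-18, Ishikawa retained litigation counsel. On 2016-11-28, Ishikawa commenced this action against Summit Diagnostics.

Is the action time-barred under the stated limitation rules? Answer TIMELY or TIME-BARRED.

TIMELY

The claim accrued on 2011-10-15 — the later of the 2009-01-12 act and the 2011-10-15 discovery.
Adding the 42 months base period to 2011-10-15 gives a deadline of 2015-04-15, before any tolling.
Because the written tolling agreement ran from 2013-07-19 to 2014-03-19, the deadline is extended by 243 days to 2015-12-14.
The emergency suspension of filing deadlines from 2015-01-04 to 2016-03-09 tolled the period for 430 days, extending the deadline to 2017-02-16.
None of the other events listed affects the running of the period under the stated rules.
Filing on 2016-11-28 beat the 2017-02-16 deadline — the action is timely.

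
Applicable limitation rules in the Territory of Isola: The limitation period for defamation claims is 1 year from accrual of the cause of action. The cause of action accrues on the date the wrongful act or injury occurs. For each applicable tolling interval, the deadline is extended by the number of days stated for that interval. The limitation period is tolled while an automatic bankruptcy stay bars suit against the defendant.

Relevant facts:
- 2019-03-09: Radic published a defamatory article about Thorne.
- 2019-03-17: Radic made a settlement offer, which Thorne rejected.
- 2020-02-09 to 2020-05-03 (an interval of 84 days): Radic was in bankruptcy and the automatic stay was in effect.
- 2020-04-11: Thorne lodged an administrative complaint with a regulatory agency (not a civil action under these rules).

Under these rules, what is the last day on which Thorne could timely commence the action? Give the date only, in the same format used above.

2020-06-01

The limitation period began to run on 2019-03-09.
Adding the 1 year base period to 2019-03-09 gives a deadline of 2020-03-09, before any tolling.
Because the automatic bankruptcy stay ran from 2020-02-09 to 2020-05-03, the deadline is extended by 84 days to 2020-06-01.
None of the other events listed affects the running of the period under the stated rules.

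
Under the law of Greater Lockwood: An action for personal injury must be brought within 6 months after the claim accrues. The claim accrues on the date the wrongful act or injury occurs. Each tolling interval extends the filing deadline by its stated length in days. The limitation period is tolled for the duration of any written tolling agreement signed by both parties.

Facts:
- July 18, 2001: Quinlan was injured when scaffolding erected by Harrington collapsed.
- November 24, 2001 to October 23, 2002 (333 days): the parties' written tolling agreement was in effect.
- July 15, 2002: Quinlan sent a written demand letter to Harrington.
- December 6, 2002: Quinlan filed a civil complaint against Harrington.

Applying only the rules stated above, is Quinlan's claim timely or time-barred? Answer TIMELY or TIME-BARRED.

TIMELY

The claim accrued on July 18, 2001, when the wrongful act occurred.
The untolled deadline — 6 months after July 18, 2001 — is January 18, 2002.
The period was tolled for 333 days by the written tolling agreement (November 24, 2001 to October 23, 2002), pushing the deadline to December 17, 2002.
Nothing else in the chronology tolls or restarts the period.
Filing on December 6, 2002 beat the December 17, 2002 deadline — the action is timely.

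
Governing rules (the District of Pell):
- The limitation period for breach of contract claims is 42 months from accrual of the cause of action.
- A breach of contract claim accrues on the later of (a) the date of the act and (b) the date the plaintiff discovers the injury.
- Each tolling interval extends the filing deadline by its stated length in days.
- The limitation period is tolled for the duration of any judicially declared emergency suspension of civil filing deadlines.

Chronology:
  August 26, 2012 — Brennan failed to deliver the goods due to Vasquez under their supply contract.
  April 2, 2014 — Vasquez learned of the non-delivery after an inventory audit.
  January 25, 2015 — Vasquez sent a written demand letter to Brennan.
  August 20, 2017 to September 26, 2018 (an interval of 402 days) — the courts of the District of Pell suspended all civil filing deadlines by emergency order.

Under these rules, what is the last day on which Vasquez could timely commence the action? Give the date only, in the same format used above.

November 8, 2018

The claim accrued on April 2, 2014 — the later of the August 26, 2012 act and the April 2, 2014 discovery.
The untolled deadline — 42 months after April 2, 2014 — is October 2, 2017.
The period was tolled for 402 days by the emergency suspension of filing deadlines (August 20, 2017 to September 26, 2018), pushing the deadline to November 8, 2018.
The other events in the timeline have no effect on the limitation period under the stated rules.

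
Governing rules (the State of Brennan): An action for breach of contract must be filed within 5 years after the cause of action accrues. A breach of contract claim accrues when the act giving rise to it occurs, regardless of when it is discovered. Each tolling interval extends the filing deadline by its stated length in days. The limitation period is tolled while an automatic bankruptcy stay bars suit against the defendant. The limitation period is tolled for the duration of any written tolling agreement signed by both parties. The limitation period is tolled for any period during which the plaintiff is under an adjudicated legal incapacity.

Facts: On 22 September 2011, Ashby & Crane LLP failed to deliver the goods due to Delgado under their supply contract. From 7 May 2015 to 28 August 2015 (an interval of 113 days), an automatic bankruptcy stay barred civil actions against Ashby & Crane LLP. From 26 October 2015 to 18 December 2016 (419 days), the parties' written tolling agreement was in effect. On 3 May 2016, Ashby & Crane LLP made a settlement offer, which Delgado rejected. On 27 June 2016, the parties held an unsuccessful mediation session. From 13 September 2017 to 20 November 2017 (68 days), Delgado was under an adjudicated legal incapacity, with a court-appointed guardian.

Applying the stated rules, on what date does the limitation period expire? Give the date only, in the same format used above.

The claim accrued on 22 September 2011, when the wrongful act occurred.
Adding the 5 years base period to 22 September 2011 gives a deadline of 22 September 2016, before any tolling.
The period was tolled for 113 days by the automatic bankruptcy stay (7 May 2015 to 28 August 2015), pushing the deadline to 13 January 2017.
The period was tolled for 419 days by the written tolling agreement (26 October 2015 to 18 December 2016), pushing the deadline to 8 March 2018.
The period was tolled for 68 days by the plaintiff's legal incapacity (13 September 2017 to 20 November 2017), pushing the deadline to 15 May 2018.
Nothing else in the chronology tolls or restarts the period.

15 May 2018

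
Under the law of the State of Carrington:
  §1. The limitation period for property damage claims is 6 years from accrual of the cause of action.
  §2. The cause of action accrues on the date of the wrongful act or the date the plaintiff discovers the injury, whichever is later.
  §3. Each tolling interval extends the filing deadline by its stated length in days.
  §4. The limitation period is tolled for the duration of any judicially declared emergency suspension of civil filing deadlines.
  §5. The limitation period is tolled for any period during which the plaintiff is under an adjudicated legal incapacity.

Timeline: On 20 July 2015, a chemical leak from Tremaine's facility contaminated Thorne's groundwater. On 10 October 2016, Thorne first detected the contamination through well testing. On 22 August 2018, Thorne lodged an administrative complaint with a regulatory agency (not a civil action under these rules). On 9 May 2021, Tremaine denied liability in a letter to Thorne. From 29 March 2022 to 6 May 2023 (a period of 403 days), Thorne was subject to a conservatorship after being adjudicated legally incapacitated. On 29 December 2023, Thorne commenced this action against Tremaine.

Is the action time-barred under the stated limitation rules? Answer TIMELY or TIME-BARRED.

Because discovery on 10 October 2016 post-dates the 20 July 2015 act, accrual under the later-of rule falls on 10 October 2016.
6 years from 10 October 2016 is 10 October 2022.
The plaintiff's legal incapacity from 29 March 2022 to 6 May 2023 tolled the period for 403 days, extending the deadline to 17 November 2023.
The other events in the timeline have no effect on the limitation period under the stated rules.
Thorne filed on 29 December 2023, after the 17 November 2023 deadline, so the action is time-barred.

TIME-BARRED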